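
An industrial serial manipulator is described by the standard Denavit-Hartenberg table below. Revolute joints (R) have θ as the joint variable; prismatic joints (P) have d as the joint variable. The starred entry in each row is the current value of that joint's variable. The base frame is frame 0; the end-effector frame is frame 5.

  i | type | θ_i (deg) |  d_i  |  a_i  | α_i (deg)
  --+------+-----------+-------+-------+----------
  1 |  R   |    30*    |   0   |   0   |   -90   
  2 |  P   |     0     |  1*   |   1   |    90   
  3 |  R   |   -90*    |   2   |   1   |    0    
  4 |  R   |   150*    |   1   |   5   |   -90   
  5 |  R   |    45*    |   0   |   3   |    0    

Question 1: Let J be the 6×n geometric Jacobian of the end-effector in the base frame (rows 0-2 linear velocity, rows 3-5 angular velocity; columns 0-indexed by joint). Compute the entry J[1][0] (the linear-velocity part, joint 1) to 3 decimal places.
axis z_0 = ẑ; lever o_n−o_0 = (0.8660,7.6213,0.8787)
cross product → J_v[:, 0] = (-7.6213,0.8660,0.0000)
J_ω[:, 0] = z_0
entry J[1][0] = 0.8660

0.866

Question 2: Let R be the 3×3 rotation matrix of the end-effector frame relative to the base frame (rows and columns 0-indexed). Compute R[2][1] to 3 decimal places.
End-effector y-axis (col 1 of R) = (-0.0000,-0.7071,-0.7071)
R[2][1] = -0.7071

-0.707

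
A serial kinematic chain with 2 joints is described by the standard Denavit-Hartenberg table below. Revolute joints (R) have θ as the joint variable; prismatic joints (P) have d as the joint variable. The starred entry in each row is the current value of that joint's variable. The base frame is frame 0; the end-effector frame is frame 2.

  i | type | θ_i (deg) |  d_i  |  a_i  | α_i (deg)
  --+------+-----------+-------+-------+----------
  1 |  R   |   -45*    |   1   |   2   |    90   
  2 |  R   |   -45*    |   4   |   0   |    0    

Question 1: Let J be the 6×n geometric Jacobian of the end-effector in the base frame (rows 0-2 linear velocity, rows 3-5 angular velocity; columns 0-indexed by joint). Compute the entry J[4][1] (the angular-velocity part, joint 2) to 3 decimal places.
-0.707

axis z_1 = (-0.7071,-0.7071,0.0000); lever o_n−o_1 = (-2.8284,-2.8284,0.0000)
cross product → J_v[:, 1] = (0.0000,-0.0000,0.0000)
J_ω[:, 1] = z_1
entry J[4][1] = -0.7071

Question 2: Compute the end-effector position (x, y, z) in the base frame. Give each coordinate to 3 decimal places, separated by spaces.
after link 1: o_1 = (1.4142, -1.4142, 1.0000)
after link 2: o_2 = (-1.4142, -4.2426, 1.0000)

-1.414 -4.243 1.000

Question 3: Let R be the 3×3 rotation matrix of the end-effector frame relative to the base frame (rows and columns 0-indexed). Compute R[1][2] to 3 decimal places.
End-effector z-axis (col 2 of R) = (-0.7071,-0.7071,0.0000)
R[1][2] = -0.7071

-0.707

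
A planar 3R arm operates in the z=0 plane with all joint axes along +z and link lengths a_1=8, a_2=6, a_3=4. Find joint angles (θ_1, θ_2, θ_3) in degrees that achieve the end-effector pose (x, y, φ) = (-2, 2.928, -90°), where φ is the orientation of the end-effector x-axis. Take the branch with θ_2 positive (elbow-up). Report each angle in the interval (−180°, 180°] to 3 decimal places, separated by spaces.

wrist centre = target − a_3·(cos φ, sin φ) = (-2.0000, 6.9280)
cos θ_2 = (51.9972−8²−6²)/(2·8·6) = -0.5000; θ_2 = 120.0019° (elbow-up)
β = atan2(6.9280,-2.0000) = 106.1026°; ψ = atan2(5.1961,4.9998) = 46.1026°
θ_1 = β − ψ = 60.0000°
θ_3 = φ − θ_1 − θ_2 = 89.9981° (wrapped to (-180°,180°])

60.000 120.002 89.998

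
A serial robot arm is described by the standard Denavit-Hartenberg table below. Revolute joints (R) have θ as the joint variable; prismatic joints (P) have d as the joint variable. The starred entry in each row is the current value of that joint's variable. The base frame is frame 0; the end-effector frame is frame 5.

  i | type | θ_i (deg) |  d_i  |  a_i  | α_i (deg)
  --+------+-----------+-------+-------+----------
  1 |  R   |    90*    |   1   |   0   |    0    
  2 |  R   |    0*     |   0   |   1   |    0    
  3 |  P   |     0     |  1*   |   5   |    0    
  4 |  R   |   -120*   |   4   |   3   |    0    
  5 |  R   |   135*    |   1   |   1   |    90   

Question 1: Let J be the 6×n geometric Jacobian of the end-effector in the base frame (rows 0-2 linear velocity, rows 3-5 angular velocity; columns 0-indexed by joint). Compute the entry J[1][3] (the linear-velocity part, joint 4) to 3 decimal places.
2.339

axis z_3 = (0.0000,0.0000,1.0000); lever o_n−o_3 = (2.3393,-0.5341,5.0000)
cross product → J_v[:, 3] = (0.5341,2.3393,-0.0000)
J_ω[:, 3] = z_3
entry J[1][3] = 2.3393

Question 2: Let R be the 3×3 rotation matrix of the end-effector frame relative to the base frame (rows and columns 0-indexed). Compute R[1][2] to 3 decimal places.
End-effector z-axis (col 2 of R) = (0.9659,0.2588,0.0000)
R[1][2] = 0.2588

0.259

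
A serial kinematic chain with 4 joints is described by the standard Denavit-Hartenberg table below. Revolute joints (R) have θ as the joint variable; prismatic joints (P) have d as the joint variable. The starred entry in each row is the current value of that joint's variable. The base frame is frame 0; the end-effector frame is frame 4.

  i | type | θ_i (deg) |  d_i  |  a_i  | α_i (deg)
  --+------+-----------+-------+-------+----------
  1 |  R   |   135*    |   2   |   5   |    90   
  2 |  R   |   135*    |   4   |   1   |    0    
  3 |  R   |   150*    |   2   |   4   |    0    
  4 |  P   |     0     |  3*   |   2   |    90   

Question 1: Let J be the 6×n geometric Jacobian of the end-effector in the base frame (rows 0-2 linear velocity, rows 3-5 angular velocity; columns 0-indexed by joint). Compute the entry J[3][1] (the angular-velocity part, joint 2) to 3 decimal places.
axis z_1 = (0.7071,0.7071,0.0000); lever o_n−o_1 = (5.7659,6.9620,-5.0884)
cross product → J_v[:, 1] = (-3.5981,3.5981,0.8458)
J_ω[:, 1] = z_1
entry J[3][1] = 0.7071

0.707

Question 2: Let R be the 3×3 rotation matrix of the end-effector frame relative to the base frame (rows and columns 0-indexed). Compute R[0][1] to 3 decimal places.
0.707

End-effector y-axis (col 1 of R) = (0.7071,0.7071,0.0000)
R[0][1] = 0.7071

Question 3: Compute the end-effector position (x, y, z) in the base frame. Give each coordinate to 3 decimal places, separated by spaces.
after link 1: o_1 = (-3.5355, 3.5355, 2.0000)
after link 2: o_2 = (-0.2071, 5.8640, 2.7071)
after link 3: o_3 = (0.4751, 8.0102, -1.1566)
after link 4: o_4 = (2.2304, 10.4976, -3.0884)

2.230 10.498 -3.088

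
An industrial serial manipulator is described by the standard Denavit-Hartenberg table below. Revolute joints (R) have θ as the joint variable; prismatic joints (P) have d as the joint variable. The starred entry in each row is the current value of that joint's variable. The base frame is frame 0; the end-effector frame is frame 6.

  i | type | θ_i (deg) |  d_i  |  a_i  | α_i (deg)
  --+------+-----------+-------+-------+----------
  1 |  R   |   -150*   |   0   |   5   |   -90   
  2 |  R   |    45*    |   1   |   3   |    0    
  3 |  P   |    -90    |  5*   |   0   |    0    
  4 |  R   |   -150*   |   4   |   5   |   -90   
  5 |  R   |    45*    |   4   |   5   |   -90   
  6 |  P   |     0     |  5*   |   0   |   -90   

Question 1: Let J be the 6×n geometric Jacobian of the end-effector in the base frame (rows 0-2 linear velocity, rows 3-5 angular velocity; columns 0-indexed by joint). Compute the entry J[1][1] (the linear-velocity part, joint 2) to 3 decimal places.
-0.224

axis z_1 = (0.5000,-0.8660,0.0000); lever o_n−o_1 = (4.7065,-0.6647,0.4483)
cross product → J_v[:, 1] = (-0.3882,-0.2241,3.7436)
J_ω[:, 1] = z_1
entry J[1][1] = -0.2241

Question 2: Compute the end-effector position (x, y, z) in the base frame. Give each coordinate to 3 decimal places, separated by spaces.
0.376 -3.165 0.448

after link 1: o_1 = (-4.3301, -2.5000, 0.0000)
after link 2: o_2 = (-5.6672, -4.4267, -2.1213)
after link 3: o_3 = (-3.1672, -8.7568, -2.1213)
after link 4: o_4 = (3.0153, -9.8061, -3.4154)
after link 5: o_5 = (5.1017, -4.5191, -0.4668)
after link 6: o_6 = (0.3764, -3.1647, 0.4483)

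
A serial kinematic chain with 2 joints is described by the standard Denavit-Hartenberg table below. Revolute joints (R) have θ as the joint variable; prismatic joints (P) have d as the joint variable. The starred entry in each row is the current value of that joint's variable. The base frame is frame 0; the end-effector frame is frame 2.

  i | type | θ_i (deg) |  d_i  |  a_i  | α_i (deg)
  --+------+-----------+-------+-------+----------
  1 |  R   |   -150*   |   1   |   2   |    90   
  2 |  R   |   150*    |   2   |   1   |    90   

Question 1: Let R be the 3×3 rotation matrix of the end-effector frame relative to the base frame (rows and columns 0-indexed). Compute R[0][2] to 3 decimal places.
End-effector z-axis (col 2 of R) = (-0.4330,-0.2500,0.8660)
R[0][2] = -0.4330

-0.433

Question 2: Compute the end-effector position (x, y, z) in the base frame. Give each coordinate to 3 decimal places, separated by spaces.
after link 1: o_1 = (-1.7321, -1.0000, 1.0000)
after link 2: o_2 = (-1.9821, 1.1651, 1.5000)

-1.982 1.165 1.500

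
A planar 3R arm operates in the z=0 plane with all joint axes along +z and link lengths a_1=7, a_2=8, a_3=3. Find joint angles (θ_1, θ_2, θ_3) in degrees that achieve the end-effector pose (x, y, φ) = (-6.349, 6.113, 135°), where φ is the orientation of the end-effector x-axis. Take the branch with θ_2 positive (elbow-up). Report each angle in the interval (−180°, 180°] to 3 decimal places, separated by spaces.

wrist centre = target − a_3·(cos φ, sin φ) = (-4.2277, 3.9917)
cos θ_2 = (33.8068−7²−8²)/(2·7·8) = -0.7071; θ_2 = 134.9980° (elbow-up)
β = atan2(3.9917,-4.2277) = 136.6447°; ψ = atan2(5.6571,1.3433) = 76.6418°
θ_1 = β − ψ = 60.0029°
θ_3 = φ − θ_1 − θ_2 = -60.0009° (wrapped to (-180°,180°])

60.003 134.998 -60.001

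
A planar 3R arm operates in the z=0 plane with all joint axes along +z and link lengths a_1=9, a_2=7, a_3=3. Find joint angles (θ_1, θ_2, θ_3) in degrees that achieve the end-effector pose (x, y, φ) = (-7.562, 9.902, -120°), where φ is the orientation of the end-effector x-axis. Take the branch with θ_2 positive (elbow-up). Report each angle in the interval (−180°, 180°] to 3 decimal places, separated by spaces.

wrist centre = target − a_3·(cos φ, sin φ) = (-6.0620, 12.5001)
cos θ_2 = (192.9997−9²−7²)/(2·9·7) = 0.5000; θ_2 = 60.0001° (elbow-up)
β = atan2(12.5001,-6.0620) = 115.8714°; ψ = atan2(6.0622,12.5000) = 25.8722°
θ_1 = β − ψ = 89.9991°
θ_3 = φ − θ_1 − θ_2 = 90.0007° (wrapped to (-180°,180°])

89.999 60.000 90.001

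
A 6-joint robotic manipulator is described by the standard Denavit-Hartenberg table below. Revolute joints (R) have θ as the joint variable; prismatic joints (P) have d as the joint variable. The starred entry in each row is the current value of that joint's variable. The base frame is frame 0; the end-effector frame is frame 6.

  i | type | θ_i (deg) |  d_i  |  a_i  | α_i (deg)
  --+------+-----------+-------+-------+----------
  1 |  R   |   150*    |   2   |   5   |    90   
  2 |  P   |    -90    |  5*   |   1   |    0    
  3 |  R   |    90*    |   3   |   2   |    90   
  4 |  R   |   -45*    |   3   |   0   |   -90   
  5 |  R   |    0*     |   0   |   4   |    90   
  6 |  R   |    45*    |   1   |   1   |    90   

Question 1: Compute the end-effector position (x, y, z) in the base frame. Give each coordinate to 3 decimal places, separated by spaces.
-6.792 9.893 -3.000

after link 1: o_1 = (-4.3301, 2.5000, 2.0000)
after link 2: o_2 = (-1.8301, 6.8301, 1.0000)
after link 3: o_3 = (-2.0622, 10.4282, 1.0000)
after link 4: o_4 = (-2.0622, 10.4282, -2.0000)
after link 5: o_5 = (-5.9259, 9.3929, -2.0000)
after link 6: o_6 = (-6.7919, 9.8929, -3.0000)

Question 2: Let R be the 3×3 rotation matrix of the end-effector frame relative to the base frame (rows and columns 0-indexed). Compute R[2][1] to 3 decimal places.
End-effector y-axis (col 1 of R) = (0.0000,0.0000,-1.0000)
R[2][1] = -1.0000

-1.000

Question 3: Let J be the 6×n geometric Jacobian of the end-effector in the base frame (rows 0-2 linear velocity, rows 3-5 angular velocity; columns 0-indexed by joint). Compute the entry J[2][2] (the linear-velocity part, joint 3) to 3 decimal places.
axis z_2 = (0.5000,0.8660,0.0000); lever o_n−o_2 = (-4.9618,3.0628,-4.0000)
cross product → J_v[:, 2] = (-3.4641,2.0000,5.8284)
J_ω[:, 2] = z_2
entry J[2][2] = 5.8284

5.828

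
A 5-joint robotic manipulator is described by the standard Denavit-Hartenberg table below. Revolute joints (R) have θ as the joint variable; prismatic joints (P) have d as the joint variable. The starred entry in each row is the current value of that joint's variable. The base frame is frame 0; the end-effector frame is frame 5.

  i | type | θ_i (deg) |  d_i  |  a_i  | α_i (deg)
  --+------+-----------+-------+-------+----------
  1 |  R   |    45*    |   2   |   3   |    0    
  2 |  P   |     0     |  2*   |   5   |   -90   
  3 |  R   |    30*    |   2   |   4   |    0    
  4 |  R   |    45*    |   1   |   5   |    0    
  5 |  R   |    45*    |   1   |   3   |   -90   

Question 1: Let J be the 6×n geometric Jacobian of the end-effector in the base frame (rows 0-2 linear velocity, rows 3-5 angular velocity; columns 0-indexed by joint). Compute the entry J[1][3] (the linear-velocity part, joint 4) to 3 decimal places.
-5.252

axis z_3 = (-0.7071,0.7071,0.0000); lever o_n−o_3 = (-1.5598,1.2686,-7.4277)
cross product → J_v[:, 3] = (-5.2522,-5.2522,0.2059)
J_ω[:, 3] = z_3
entry J[1][3] = -5.2522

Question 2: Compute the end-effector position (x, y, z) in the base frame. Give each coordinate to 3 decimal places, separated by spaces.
after link 1: o_1 = (2.1213, 2.1213, 2.0000)
after link 2: o_2 = (5.6569, 5.6569, 4.0000)
after link 3: o_3 = (6.6921, 9.5206, 2.0000)
after link 4: o_4 = (6.9001, 11.1427, -2.8296)
after link 5: o_5 = (5.1323, 10.7892, -5.4277)

5.132 10.789 -5.428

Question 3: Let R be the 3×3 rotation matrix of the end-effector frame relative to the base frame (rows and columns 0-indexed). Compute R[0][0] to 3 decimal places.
End-effector x-axis (col 0 of R) = (-0.3536,-0.3536,-0.8660)
R[0][0] = -0.3536

-0.354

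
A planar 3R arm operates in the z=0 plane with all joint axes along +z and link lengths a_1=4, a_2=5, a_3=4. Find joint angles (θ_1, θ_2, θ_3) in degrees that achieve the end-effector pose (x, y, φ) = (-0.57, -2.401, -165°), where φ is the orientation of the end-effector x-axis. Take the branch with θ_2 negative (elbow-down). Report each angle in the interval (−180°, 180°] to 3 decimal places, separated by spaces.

wrist centre = target − a_3·(cos φ, sin φ) = (3.2937, -1.3657)
cos θ_2 = (12.7137−4²−5²)/(2·4·5) = -0.7072; θ_2 = -135.0041° (elbow-down)
β = atan2(-1.3657,3.2937) = -22.5212°; ψ = atan2(-3.5353,0.4642) = -82.5194°
θ_1 = β − ψ = 59.9982°
θ_3 = φ − θ_1 − θ_2 = -89.9941° (wrapped to (-180°,180°])

59.998 -135.004 -89.994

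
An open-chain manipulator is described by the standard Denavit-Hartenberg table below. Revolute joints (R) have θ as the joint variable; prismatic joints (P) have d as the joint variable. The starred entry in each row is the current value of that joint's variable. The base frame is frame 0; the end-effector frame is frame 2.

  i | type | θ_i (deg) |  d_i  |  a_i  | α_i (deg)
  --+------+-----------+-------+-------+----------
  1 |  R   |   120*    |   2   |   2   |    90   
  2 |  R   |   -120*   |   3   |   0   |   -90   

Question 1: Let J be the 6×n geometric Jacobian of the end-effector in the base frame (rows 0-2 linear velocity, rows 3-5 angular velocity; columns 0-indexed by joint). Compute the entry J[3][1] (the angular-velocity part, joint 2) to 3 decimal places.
0.866

axis z_1 = (0.8660,0.5000,0.0000); lever o_n−o_1 = (2.5981,1.5000,0.0000)
cross product → J_v[:, 1] = (-0.0000,0.0000,0.0000)
J_ω[:, 1] = z_1
entry J[3][1] = 0.8660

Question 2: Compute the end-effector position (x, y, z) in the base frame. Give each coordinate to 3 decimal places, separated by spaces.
1.598 3.232 2.000

after link 1: o_1 = (-1.0000, 1.7321, 2.0000)
after link 2: o_2 = (1.5981, 3.2321, 2.0000)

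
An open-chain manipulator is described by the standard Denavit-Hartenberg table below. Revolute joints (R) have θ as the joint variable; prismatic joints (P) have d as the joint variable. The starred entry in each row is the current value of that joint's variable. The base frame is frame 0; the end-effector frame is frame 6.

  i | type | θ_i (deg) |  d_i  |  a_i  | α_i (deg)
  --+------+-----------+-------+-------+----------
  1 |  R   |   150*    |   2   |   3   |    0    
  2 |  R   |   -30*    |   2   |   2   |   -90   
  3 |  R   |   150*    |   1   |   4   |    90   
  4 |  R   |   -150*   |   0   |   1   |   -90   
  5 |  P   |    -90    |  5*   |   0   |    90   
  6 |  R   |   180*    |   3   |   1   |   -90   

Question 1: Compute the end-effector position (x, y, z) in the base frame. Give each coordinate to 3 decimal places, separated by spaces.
2.234 -2.210 0.750

after link 1: o_1 = (-2.5981, 1.5000, 2.0000)
after link 2: o_2 = (-3.5981, 3.2321, 4.0000)
after link 3: o_3 = (-2.7321, -0.2679, 2.0000)
after link 4: o_4 = (-2.6740, 0.6316, 2.4330)
after link 5: o_5 = (2.1585, 0.9216, 1.1830)
after link 6: o_6 = (2.2345, -2.2099, 0.7500)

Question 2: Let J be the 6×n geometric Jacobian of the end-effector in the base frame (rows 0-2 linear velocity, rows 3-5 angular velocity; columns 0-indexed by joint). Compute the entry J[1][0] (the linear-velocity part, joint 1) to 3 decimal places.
2.234

axis z_0 = ẑ; lever o_n−o_0 = (2.2345,-2.2099,0.7500)
cross product → J_v[:, 0] = (2.2099,2.2345,-0.0000)
J_ω[:, 0] = z_0
entry J[1][0] = 2.2345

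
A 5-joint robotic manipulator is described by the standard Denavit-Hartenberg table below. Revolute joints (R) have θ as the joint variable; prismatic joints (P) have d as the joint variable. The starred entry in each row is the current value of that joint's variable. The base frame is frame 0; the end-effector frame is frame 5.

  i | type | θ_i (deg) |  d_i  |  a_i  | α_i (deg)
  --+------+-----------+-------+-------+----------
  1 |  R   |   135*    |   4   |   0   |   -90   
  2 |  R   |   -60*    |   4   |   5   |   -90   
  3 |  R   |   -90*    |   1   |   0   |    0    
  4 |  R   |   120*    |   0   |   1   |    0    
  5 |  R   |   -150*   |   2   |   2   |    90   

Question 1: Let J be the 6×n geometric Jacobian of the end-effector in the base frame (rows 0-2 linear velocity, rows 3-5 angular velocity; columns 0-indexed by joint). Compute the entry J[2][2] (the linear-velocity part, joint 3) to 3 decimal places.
axis z_2 = (-0.6124,0.6124,-0.5000); lever o_n−o_2 = (-2.6609,0.9186,-1.6160)
cross product → J_v[:, 2] = (-0.5303,0.3409,1.0670)
J_ω[:, 2] = z_2
entry J[2][2] = 1.0670

1.067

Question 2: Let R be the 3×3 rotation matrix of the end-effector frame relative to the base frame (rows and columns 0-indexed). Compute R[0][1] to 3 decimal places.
-0.612

End-effector y-axis (col 1 of R) = (-0.6124,0.6124,-0.5000)
R[0][1] = -0.6124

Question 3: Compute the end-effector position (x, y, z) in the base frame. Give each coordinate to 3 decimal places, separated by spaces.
-7.257 -0.142 6.714

after link 1: o_1 = (0.0000, 0.0000, 4.0000)
after link 2: o_2 = (-4.5962, -1.0607, 8.3301)
after link 3: o_3 = (-5.2086, -0.4483, 7.8301)
after link 4: o_4 = (-5.1612, 0.2115, 8.5801)
after link 5: o_5 = (-7.2571, -0.1421, 6.7141)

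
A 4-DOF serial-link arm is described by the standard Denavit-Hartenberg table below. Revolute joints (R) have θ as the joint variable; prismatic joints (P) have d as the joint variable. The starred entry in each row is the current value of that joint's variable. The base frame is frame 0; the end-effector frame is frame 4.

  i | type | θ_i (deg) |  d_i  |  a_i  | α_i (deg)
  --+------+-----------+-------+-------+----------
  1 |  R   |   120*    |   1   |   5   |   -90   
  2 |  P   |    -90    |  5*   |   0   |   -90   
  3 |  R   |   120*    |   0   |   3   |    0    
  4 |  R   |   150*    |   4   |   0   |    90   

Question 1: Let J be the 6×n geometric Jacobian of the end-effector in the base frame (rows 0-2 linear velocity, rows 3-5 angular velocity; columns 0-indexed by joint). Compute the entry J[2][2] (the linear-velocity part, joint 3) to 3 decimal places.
-2.598

axis z_2 = (-0.5000,0.8660,-0.0000); lever o_n−o_2 = (0.2500,4.7631,-1.5000)
cross product → J_v[:, 2] = (-1.2990,-0.7500,-2.5981)
J_ω[:, 2] = z_2
entry J[2][2] = -2.5981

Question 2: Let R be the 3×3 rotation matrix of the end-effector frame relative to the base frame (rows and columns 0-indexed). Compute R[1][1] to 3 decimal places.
End-effector y-axis (col 1 of R) = (-0.5000,0.8660,-0.0000)
R[1][1] = 0.8660

0.866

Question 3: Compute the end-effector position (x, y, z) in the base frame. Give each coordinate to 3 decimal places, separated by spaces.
after link 1: o_1 = (-2.5000, 4.3301, 1.0000)
after link 2: o_2 = (-6.8301, 1.8301, 1.0000)
after link 3: o_3 = (-4.5801, 3.1292, -0.5000)
after link 4: o_4 = (-6.5801, 6.5933, -0.5000)

-6.580 6.593 -0.500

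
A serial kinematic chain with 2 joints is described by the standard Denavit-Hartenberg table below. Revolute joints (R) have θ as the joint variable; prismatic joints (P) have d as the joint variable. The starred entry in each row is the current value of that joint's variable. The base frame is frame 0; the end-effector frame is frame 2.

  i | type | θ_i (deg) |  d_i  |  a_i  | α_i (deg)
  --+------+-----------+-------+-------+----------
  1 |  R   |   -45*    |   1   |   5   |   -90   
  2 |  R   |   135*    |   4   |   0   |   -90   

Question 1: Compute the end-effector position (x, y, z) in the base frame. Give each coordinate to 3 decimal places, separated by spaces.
6.364 -0.707 1.000

after link 1: o_1 = (3.5355, -3.5355, 1.0000)
after link 2: o_2 = (6.3640, -0.7071, 1.0000)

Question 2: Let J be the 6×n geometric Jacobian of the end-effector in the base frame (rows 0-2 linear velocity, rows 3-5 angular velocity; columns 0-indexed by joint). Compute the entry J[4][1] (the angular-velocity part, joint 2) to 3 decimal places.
axis z_1 = (0.7071,0.7071,0.0000); lever o_n−o_1 = (2.8284,2.8284,0.0000)
cross product → J_v[:, 1] = (-0.0000,0.0000,0.0000)
J_ω[:, 1] = z_1
entry J[4][1] = 0.7071

0.707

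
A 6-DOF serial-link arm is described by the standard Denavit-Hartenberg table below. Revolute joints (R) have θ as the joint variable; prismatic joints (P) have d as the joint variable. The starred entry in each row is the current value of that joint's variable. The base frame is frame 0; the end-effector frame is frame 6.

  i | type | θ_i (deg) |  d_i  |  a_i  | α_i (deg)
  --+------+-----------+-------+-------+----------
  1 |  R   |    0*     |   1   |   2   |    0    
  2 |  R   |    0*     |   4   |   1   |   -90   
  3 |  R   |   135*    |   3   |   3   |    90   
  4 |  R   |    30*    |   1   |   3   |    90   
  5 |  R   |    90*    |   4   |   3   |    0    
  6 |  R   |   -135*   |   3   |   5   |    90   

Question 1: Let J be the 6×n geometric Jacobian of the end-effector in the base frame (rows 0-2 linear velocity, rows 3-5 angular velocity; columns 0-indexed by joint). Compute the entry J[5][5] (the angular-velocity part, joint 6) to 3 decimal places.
-0.354

axis z_5 = (-0.3536,-0.8660,-0.3536); lever o_n−o_5 = (-5.7257,-0.8303,-0.7257)
cross product → J_v[:, 5] = (0.3349,1.7678,-4.6651)
J_ω[:, 5] = z_5
entry J[5][5] = -0.3536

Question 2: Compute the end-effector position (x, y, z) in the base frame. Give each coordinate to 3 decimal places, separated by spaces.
after link 1: o_1 = (2.0000, 0.0000, 1.0000)
after link 2: o_2 = (3.0000, 0.0000, 5.0000)
after link 3: o_3 = (0.8787, 3.0000, 2.8787)
after link 4: o_4 = (-0.2513, 4.5000, 0.3345)
after link 5: o_5 = (0.4558, 1.0359, -3.2011)
after link 6: o_6 = (-5.2699, 0.2056, -3.9268)

-5.270 0.206 -3.927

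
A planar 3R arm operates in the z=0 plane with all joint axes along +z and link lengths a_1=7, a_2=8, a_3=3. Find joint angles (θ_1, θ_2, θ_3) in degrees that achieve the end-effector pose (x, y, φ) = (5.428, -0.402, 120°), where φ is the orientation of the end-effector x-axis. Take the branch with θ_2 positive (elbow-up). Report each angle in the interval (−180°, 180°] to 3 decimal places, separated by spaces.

wrist centre = target − a_3·(cos φ, sin φ) = (6.9280, -3.0001)
cos θ_2 = (56.9976−7²−8²)/(2·7·8) = -0.5000; θ_2 = 120.0014° (elbow-up)
β = atan2(-3.0001,6.9280) = -23.4144°; ψ = atan2(6.9281,2.9998) = 66.5877°
θ_1 = β − ψ = -90.0020°
θ_3 = φ − θ_1 − θ_2 = 90.0006° (wrapped to (-180°,180°])

-90.002 120.001 90.001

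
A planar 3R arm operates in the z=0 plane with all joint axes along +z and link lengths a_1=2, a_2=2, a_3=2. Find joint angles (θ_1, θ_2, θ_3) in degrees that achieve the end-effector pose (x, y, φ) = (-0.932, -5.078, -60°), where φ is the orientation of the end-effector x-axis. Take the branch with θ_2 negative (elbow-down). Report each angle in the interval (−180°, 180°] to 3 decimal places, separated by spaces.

-105.001 -30.003 75.004

wrist centre = target − a_3·(cos φ, sin φ) = (-1.9320, -3.3459)
cos θ_2 = (14.9280−2²−2²)/(2·2·2) = 0.8660; θ_2 = -30.0029° (elbow-down)
β = atan2(-3.3459,-1.9320) = -120.0028°; ψ = atan2(-1.0001,3.7320) = -15.0015°
θ_1 = β − ψ = -105.0013°
θ_3 = φ − θ_1 − θ_2 = 75.0042° (wrapped to (-180°,180°])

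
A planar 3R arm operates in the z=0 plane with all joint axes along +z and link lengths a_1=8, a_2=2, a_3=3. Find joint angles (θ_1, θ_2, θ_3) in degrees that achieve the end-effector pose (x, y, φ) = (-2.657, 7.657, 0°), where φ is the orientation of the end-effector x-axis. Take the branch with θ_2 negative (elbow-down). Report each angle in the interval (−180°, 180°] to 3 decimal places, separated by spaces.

wrist centre = target − a_3·(cos φ, sin φ) = (-5.6570, 7.6570)
cos θ_2 = (90.6313−8²−2²)/(2·8·2) = 0.7072; θ_2 = -44.9902° (elbow-down)
β = atan2(7.6570,-5.6570) = 126.4570°; ψ = atan2(-1.4140,9.4145) = -8.5415°
θ_1 = β − ψ = 134.9985°
θ_3 = φ − θ_1 − θ_2 = -90.0084° (wrapped to (-180°,180°])

134.999 -44.990 -90.008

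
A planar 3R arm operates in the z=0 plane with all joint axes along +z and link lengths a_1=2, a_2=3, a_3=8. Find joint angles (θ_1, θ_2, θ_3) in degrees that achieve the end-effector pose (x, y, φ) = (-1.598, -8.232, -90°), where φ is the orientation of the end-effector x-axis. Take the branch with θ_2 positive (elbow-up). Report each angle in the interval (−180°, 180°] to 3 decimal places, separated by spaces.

wrist centre = target − a_3·(cos φ, sin φ) = (-1.5980, -0.2320)
cos θ_2 = (2.6074−2²−3²)/(2·2·3) = -0.8660; θ_2 = 150.0026° (elbow-up)
β = atan2(-0.2320,-1.5980) = -171.7394°; ψ = atan2(1.4999,-0.5981) = 111.7418°
θ_1 = β − ψ = -283.4812°
θ_3 = φ − θ_1 − θ_2 = 43.4786° (wrapped to (-180°,180°])

76.519 150.003 43.479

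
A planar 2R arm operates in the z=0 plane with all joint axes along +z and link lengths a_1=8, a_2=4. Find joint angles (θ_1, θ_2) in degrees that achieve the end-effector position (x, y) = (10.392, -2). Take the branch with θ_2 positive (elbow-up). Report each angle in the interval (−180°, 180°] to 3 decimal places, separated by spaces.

-30.002 60.007

cos θ_2 = (111.9937−8²−4²)/(2·8·4) = 0.4999; θ_2 = 60.0065° (elbow-up)
β = atan2(-2.0000,10.3920) = -10.8937°; ψ = atan2(3.4643,9.9996) = 19.1085°
θ_1 = β − ψ = -30.0022°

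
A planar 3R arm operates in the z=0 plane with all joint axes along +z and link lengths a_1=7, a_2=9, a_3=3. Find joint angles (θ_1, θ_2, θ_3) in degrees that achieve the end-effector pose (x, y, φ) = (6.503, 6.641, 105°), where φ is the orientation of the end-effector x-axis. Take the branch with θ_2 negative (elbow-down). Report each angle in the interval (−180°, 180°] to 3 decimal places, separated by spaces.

wrist centre = target − a_3·(cos φ, sin φ) = (7.2795, 3.7432)
cos θ_2 = (67.0022−7²−9²)/(2·7·9) = -0.5000; θ_2 = -119.9988° (elbow-down)
β = atan2(3.7432,7.2795) = 27.2130°; ψ = atan2(-7.7943,2.5002) = -72.2155°
θ_1 = β − ψ = 99.4285°
θ_3 = φ − θ_1 − θ_2 = 125.5703° (wrapped to (-180°,180°])

99.429 -119.999 125.570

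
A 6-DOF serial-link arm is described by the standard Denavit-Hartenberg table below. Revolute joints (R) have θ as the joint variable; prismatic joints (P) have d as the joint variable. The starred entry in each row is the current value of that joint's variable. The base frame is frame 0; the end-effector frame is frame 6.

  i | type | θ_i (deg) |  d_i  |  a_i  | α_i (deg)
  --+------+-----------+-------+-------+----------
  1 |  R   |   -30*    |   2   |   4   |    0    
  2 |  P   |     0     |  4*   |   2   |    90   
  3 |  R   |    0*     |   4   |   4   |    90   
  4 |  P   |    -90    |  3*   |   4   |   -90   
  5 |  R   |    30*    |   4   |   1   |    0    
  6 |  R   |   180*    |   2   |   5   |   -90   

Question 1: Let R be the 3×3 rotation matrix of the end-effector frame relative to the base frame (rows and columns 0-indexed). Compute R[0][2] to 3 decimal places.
0.250

End-effector z-axis (col 2 of R) = (0.2500,0.4330,-0.8660)
R[0][2] = 0.2500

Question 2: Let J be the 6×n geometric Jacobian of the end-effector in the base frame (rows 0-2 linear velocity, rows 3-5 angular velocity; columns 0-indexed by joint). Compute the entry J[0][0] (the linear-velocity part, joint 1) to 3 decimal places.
11.000

axis z_0 = ẑ; lever o_n−o_0 = (12.1244,-11.0000,1.0000)
cross product → J_v[:, 0] = (11.0000,12.1244,-0.0000)
J_ω[:, 0] = z_0
entry J[0][0] = 11.0000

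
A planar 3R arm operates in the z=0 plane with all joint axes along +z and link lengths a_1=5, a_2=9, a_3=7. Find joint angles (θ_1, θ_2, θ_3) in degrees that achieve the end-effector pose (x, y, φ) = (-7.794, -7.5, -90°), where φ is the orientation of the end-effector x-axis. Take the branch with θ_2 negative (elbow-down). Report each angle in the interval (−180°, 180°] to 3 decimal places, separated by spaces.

-89.997 -120.003 120.000

wrist centre = target − a_3·(cos φ, sin φ) = (-7.7940, -0.5000)
cos θ_2 = (60.9964−5²−9²)/(2·5·9) = -0.5000; θ_2 = -120.0026° (elbow-down)
β = atan2(-0.5000,-7.7940) = -176.3294°; ψ = atan2(-7.7940,0.4996) = -86.3320°
θ_1 = β − ψ = -89.9974°
θ_3 = φ − θ_1 − θ_2 = 120.0000° (wrapped to (-180°,180°])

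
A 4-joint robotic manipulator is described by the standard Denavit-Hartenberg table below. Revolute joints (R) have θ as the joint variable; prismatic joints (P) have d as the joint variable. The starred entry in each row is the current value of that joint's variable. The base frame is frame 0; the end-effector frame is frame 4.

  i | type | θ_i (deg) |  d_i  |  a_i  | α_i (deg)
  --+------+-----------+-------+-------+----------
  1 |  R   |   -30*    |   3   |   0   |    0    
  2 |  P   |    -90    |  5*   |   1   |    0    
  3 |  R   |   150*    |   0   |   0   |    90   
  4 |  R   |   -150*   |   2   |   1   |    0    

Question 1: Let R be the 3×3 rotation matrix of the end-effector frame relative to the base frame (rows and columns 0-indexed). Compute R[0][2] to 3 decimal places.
End-effector z-axis (col 2 of R) = (0.5000,-0.8660,0.0000)
R[0][2] = 0.5000

0.500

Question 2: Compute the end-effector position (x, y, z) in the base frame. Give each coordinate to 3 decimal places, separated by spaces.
after link 1: o_1 = (0.0000, 0.0000, 3.0000)
after link 2: o_2 = (-0.5000, -0.8660, 8.0000)
after link 3: o_3 = (-0.5000, -0.8660, 8.0000)
after link 4: o_4 = (-0.2500, -3.0311, 7.5000)

-0.250 -3.031 7.500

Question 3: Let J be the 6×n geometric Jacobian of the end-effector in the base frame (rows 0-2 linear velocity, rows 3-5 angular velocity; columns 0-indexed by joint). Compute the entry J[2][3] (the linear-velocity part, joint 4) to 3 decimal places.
-0.866

axis z_3 = (0.5000,-0.8660,0.0000); lever o_n−o_3 = (0.2500,-2.1651,-0.5000)
cross product → J_v[:, 3] = (0.4330,0.2500,-0.8660)
J_ω[:, 3] = z_3
entry J[2][3] = -0.8660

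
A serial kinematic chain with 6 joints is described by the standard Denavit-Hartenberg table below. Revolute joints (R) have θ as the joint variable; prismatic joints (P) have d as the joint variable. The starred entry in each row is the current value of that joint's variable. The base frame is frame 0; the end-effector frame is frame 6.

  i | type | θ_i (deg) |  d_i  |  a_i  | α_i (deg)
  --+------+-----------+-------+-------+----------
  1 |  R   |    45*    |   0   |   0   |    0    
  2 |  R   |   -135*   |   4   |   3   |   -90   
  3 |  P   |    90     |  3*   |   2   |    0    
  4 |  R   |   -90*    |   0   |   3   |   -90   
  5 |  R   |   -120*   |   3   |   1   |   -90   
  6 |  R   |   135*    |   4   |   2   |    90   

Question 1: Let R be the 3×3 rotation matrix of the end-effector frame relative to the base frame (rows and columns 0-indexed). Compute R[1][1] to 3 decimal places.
End-effector y-axis (col 1 of R) = (0.5000,-0.8660,-0.0000)
R[1][1] = -0.8660

-0.866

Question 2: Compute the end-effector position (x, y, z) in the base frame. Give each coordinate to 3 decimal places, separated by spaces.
after link 1: o_1 = (0.0000, 0.0000, 0.0000)
after link 2: o_2 = (0.0000, -3.0000, 4.0000)
after link 3: o_3 = (3.0000, -3.0000, 2.0000)
after link 4: o_4 = (3.0000, -6.0000, 2.0000)
after link 5: o_5 = (3.8660, -5.5000, -1.0000)
after link 6: o_6 = (4.6413, -9.6712, 0.4142)

4.641 -9.671 0.414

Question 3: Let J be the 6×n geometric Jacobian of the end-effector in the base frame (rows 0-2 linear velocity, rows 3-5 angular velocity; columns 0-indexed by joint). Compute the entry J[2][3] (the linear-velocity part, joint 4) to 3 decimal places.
-6.671

axis z_3 = (1.0000,0.0000,0.0000); lever o_n−o_3 = (1.6413,-6.6712,-1.5858)
cross product → J_v[:, 3] = (0.0000,1.5858,-6.6712)
J_ω[:, 3] = z_3
entry J[2][3] = -6.6712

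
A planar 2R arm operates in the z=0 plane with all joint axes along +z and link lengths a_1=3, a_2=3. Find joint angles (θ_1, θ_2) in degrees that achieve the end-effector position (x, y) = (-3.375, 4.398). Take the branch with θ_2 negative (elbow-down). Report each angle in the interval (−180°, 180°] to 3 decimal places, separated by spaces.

cos θ_2 = (30.7330−3²−3²)/(2·3·3) = 0.7074; θ_2 = -44.9770° (elbow-down)
β = atan2(4.3980,-3.3750) = 127.5024°; ψ = atan2(-2.1205,5.1222) = -22.4885°
θ_1 = β − ψ = 149.9909°

149.991 -44.977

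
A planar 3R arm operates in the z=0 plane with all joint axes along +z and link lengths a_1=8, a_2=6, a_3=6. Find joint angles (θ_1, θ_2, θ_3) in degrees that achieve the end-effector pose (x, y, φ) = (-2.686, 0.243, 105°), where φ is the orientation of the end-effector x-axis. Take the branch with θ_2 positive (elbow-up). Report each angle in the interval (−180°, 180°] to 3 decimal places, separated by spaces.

-150.005 135.003 120.003

wrist centre = target − a_3·(cos φ, sin φ) = (-1.1331, -5.5526)
cos θ_2 = (32.1147−8²−6²)/(2·8·6) = -0.7071; θ_2 = 135.0025° (elbow-up)
β = atan2(-5.5526,-1.1331) = -101.5337°; ψ = atan2(4.2425,3.7572) = 48.4715°
θ_1 = β − ψ = -150.0052°
θ_3 = φ − θ_1 − θ_2 = 120.0027° (wrapped to (-180°,180°])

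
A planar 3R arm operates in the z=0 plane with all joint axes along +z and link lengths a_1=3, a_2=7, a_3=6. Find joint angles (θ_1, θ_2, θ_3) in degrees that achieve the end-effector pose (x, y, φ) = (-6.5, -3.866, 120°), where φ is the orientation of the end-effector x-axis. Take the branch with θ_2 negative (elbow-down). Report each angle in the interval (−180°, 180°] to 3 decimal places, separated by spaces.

wrist centre = target − a_3·(cos φ, sin φ) = (-3.5000, -9.0622)
cos θ_2 = (94.3726−3²−7²)/(2·3·7) = 0.8660; θ_2 = -30.0013° (elbow-down)
β = atan2(-9.0622,-3.5000) = -111.1176°; ψ = atan2(-3.5001,9.0621) = -21.1185°
θ_1 = β − ψ = -89.9992°
θ_3 = φ − θ_1 − θ_2 = -119.9996° (wrapped to (-180°,180°])

-89.999 -30.001 -120.000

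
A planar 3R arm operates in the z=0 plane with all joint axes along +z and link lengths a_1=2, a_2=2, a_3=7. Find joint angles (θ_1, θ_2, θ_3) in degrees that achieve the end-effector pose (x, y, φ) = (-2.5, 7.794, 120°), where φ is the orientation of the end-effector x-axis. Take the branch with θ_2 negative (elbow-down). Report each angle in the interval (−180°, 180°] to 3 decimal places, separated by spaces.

120.000 -120.007 120.007

wrist centre = target − a_3·(cos φ, sin φ) = (1.0000, 1.7318)
cos θ_2 = (3.9992−2²−2²)/(2·2·2) = -0.5001; θ_2 = -120.0065° (elbow-down)
β = atan2(1.7318,1.0000) = 59.9967°; ψ = atan2(-1.7319,0.9998) = -60.0033°
θ_1 = β − ψ = 120.0000°
θ_3 = φ − θ_1 − θ_2 = 120.0066° (wrapped to (-180°,180°])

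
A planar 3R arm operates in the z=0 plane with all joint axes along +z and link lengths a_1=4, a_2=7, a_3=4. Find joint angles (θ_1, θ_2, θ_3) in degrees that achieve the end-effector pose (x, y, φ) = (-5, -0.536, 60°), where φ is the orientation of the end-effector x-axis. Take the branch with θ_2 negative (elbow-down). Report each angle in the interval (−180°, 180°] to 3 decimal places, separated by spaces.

wrist centre = target − a_3·(cos φ, sin φ) = (-7.0000, -4.0001)
cos θ_2 = (65.0008−4²−7²)/(2·4·7) = 0.0000; θ_2 = -89.9992° (elbow-down)
β = atan2(-4.0001,-7.0000) = -150.2545°; ψ = atan2(-7.0000,4.0001) = -60.2545°
θ_1 = β − ψ = -90.0000°
θ_3 = φ − θ_1 − θ_2 = -120.0008° (wrapped to (-180°,180°])

-90.000 -89.999 -120.001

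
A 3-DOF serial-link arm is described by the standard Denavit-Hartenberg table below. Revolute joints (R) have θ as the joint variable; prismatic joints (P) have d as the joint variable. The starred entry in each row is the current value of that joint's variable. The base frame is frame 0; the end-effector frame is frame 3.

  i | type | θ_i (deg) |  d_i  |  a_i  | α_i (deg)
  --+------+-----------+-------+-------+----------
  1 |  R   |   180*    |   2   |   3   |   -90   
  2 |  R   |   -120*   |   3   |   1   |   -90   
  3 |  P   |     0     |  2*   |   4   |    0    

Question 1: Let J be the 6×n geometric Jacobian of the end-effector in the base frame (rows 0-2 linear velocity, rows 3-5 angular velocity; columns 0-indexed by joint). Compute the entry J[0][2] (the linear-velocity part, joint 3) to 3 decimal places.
-0.866

prismatic axis z_2 = (-0.8660,0.0000,0.5000)
J_v[:, 2] = z_2; J_ω[:, 2] = (0,0,0)
entry J[0][2] = -0.8660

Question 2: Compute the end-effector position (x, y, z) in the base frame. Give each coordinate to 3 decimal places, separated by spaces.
-2.232 -3.000 7.330

after link 1: o_1 = (-3.0000, 0.0000, 2.0000)
after link 2: o_2 = (-2.5000, -3.0000, 2.8660)
after link 3: o_3 = (-2.2321, -3.0000, 7.3301)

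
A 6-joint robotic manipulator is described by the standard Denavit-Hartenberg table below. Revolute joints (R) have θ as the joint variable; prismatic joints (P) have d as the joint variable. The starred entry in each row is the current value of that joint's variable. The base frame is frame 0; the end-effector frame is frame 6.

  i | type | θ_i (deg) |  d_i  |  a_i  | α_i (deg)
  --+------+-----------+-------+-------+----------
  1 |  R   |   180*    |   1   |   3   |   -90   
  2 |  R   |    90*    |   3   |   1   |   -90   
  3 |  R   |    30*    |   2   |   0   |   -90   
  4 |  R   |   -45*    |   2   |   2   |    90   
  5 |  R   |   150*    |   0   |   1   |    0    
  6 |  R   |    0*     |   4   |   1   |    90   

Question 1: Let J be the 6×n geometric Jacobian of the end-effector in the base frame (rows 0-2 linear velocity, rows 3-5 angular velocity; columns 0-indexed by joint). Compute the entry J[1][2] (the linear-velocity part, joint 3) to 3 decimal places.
axis z_2 = (1.0000,-0.0000,-0.0000); lever o_n−o_2 = (5.0179,1.2786,3.7854)
cross product → J_v[:, 2] = (-0.0000,-3.7854,1.2786)
J_ω[:, 2] = z_2
entry J[1][2] = -3.7854

-3.785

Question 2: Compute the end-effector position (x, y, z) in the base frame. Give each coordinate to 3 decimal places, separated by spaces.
2.018 -1.721 3.785

after link 1: o_1 = (-3.0000, 0.0000, 1.0000)
after link 2: o_2 = (-3.0000, -3.0000, 0.0000)
after link 3: o_3 = (-1.0000, -3.0000, 0.0000)
after link 4: o_4 = (0.4142, -0.5608, -0.2247)
after link 5: o_5 = (-0.1982, -0.4340, 0.5556)
after link 6: o_6 = (2.0179, -1.7214, 3.7854)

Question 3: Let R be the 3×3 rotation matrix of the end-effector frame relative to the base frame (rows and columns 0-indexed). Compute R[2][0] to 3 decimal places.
End-effector x-axis (col 0 of R) = (-0.6124,0.1268,0.7803)
R[2][0] = 0.7803

0.780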